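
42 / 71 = 0.59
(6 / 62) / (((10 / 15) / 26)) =3.77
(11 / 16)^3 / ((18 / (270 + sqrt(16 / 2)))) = 4.93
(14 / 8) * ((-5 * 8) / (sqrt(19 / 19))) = -70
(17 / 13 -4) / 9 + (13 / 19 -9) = -19151 / 2223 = -8.61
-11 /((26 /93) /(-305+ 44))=267003 /26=10269.35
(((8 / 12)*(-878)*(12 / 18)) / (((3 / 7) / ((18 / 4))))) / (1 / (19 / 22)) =-116774 / 33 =-3538.61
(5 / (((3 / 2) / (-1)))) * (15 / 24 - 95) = 3775 / 12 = 314.58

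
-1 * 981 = -981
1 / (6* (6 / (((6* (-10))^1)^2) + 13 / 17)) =0.22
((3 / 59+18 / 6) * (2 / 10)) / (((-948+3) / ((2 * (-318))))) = 848 / 2065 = 0.41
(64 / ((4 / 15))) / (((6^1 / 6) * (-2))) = -120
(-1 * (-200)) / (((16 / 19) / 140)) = 33250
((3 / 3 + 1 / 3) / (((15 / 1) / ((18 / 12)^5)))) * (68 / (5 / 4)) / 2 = 459 / 25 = 18.36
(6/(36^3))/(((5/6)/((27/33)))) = 1/7920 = 0.00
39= 39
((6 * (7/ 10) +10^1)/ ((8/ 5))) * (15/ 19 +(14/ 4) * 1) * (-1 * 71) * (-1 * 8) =821683/ 38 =21623.24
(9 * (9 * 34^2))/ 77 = 93636/ 77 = 1216.05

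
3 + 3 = 6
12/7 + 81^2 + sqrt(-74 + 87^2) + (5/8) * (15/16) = sqrt(7495) + 5880717/896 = 6649.87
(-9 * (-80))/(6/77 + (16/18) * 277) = 249480/85343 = 2.92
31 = 31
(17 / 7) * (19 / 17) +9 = 82 / 7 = 11.71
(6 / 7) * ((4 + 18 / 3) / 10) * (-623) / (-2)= 267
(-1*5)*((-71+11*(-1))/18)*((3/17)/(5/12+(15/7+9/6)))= 5740/5797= 0.99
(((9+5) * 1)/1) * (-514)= -7196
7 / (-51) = -7 / 51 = -0.14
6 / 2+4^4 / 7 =277 / 7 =39.57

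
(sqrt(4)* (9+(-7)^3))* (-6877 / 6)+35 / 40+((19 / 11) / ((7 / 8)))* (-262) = 1413947329 / 1848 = 765123.01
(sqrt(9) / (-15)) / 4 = -0.05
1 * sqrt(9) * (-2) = -6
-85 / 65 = -17 / 13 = -1.31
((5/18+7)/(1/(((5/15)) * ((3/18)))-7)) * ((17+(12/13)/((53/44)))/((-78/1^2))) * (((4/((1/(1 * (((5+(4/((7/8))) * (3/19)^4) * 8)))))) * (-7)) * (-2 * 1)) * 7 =-819663110136304/346683703509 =-2364.30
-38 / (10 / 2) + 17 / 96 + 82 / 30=-4.69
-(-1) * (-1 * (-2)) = 2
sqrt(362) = 19.03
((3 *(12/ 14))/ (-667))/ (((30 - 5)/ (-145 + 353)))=-0.03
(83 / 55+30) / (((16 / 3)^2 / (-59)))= -920223 / 14080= -65.36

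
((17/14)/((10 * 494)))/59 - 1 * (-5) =20402217/4080440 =5.00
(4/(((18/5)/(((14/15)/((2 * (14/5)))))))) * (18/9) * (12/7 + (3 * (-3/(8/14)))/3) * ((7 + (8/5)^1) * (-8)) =1892/21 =90.10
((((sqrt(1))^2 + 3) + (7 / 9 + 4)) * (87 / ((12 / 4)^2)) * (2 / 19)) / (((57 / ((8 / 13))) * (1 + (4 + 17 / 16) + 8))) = 0.01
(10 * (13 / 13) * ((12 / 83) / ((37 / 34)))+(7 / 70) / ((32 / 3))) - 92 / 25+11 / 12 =-21011549 / 14740800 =-1.43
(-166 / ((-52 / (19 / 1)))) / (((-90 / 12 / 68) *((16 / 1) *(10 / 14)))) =-187663 / 3900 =-48.12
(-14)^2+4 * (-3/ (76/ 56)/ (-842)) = 1567888/ 7999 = 196.01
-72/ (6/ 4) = -48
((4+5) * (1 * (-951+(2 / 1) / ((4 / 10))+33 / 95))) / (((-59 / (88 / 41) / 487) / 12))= 415805882976 / 229805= 1809385.71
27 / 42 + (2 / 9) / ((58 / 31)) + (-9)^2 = 298757 / 3654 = 81.76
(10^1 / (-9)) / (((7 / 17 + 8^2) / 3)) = -34 / 657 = -0.05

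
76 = 76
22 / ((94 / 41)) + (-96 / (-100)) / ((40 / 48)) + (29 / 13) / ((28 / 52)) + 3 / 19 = 11758519 / 781375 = 15.05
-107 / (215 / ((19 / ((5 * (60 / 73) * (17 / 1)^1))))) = -148409 / 1096500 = -0.14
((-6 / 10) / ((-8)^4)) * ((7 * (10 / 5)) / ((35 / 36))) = -27 / 12800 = -0.00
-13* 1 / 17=-13 / 17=-0.76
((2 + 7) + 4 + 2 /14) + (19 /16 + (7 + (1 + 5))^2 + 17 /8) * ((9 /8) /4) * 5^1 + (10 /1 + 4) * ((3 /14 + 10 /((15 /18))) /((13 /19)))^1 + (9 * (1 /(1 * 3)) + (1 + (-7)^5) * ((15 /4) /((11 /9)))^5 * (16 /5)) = -109718402896201591 /7503688192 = -14621929.92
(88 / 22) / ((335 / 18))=72 / 335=0.21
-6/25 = -0.24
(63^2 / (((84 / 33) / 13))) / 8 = 81081 / 32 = 2533.78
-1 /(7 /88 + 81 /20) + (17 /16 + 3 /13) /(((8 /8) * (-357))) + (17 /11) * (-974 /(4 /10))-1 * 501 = -6329070143255 /1484154672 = -4264.43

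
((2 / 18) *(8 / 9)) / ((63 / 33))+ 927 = 1576915 / 1701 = 927.05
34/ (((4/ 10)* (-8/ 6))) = -255/ 4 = -63.75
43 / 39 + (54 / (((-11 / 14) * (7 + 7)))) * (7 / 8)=-5479 / 1716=-3.19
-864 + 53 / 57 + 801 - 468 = -30214 / 57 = -530.07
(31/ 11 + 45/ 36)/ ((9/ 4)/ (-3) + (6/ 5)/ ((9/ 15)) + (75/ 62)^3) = 10665178/ 7917635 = 1.35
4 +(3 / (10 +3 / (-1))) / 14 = 395 / 98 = 4.03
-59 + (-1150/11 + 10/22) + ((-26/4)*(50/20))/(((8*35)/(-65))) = -392561/2464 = -159.32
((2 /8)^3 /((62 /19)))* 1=19 /3968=0.00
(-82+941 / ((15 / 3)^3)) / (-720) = 3103 / 30000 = 0.10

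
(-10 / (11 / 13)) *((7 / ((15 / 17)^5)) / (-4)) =38.67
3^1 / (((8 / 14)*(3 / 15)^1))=105 / 4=26.25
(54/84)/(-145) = -9/2030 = -0.00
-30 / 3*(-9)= 90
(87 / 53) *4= 348 / 53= 6.57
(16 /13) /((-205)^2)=16 /546325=0.00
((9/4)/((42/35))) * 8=15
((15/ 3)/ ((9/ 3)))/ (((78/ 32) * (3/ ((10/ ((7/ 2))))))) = 1600/ 2457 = 0.65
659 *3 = 1977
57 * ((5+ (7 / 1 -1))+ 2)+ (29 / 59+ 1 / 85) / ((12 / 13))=11156548 / 15045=741.55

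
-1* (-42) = 42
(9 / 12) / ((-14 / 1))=-3 / 56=-0.05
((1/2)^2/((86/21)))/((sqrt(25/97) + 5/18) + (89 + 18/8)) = 12081447/18113303230 - 3402 * sqrt(97)/9056651615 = 0.00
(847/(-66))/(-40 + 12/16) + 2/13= 2944/6123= 0.48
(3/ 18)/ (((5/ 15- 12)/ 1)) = -1/ 70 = -0.01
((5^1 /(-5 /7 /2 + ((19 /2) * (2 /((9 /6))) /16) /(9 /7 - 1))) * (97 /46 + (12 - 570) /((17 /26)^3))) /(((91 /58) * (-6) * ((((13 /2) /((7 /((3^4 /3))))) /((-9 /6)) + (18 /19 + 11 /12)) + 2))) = -834341686271520 /24433365504613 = -34.15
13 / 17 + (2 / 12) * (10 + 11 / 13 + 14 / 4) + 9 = 32237 / 2652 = 12.16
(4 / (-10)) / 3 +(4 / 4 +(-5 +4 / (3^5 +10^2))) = -21206 / 5145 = -4.12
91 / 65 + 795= 3982 / 5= 796.40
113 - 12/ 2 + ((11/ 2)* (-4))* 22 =-377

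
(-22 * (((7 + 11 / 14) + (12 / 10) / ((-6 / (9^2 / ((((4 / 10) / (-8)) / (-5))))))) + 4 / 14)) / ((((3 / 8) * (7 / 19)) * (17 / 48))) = 603712384 / 833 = 724744.76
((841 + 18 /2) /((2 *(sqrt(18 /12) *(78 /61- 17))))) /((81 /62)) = -1607350 *sqrt(6) /233037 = -16.90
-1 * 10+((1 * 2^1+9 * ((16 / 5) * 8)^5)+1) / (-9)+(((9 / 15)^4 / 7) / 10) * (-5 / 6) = -2886220735817 / 262500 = -10995126.61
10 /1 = 10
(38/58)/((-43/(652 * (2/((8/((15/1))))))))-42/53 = -2514489/66091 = -38.05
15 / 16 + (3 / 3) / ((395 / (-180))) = 609 / 1264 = 0.48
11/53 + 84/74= 2633/1961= 1.34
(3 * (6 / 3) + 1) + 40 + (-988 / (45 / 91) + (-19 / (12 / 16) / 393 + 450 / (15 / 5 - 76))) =-842244949 / 430335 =-1957.18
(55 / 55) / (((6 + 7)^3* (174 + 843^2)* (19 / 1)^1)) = 1 / 29671884489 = 0.00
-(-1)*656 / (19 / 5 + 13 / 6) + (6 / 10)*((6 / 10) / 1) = 493611 / 4475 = 110.30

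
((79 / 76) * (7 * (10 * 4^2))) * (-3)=-66360 / 19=-3492.63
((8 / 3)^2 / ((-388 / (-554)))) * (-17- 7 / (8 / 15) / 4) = -179773 / 873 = -205.93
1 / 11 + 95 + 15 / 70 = 14677 / 154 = 95.31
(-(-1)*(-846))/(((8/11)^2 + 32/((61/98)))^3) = -170092820745243/28170230038528000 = -0.01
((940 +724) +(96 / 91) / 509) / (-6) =-38537456 / 138957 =-277.33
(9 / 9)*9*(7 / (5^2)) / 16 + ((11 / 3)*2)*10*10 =880189 / 1200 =733.49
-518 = -518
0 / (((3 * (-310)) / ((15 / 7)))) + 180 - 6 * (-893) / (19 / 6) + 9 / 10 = 18729 / 10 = 1872.90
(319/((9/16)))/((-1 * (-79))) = 5104/711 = 7.18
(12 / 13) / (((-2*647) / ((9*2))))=-108 / 8411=-0.01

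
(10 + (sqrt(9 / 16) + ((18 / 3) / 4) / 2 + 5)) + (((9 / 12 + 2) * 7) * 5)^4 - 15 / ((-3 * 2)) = 21970655489 / 256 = 85822873.00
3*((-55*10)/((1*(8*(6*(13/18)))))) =-2475/52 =-47.60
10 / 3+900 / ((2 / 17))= 22960 / 3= 7653.33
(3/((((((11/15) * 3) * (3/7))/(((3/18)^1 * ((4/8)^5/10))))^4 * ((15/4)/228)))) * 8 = 0.00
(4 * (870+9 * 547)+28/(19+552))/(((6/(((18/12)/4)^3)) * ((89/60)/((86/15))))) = 640061235/813104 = 787.18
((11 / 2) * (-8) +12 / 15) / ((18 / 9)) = -21.60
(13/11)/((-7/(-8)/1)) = 104/77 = 1.35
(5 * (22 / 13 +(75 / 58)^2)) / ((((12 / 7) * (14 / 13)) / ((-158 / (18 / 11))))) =-639292885 / 726624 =-879.81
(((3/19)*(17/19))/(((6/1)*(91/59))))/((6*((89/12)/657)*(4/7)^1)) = 658971/1670708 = 0.39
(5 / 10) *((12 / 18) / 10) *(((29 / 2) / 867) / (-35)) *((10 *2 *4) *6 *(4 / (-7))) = 0.00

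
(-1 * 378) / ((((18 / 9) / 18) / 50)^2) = -76545000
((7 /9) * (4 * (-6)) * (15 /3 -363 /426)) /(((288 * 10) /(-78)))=53599 /25560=2.10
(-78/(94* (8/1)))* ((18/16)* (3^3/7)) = -9477/21056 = -0.45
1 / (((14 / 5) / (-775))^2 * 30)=3003125 / 1176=2553.68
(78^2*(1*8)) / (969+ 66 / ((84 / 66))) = 18928 / 397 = 47.68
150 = 150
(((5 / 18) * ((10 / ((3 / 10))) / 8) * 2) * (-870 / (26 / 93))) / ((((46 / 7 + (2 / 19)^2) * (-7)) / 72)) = 1217021250 / 108121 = 11256.10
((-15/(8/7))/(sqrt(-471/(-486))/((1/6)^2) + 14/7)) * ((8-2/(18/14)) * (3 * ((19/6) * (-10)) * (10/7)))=-68875/3756 + 68875 * sqrt(314)/3756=306.60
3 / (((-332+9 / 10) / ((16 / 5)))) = -96 / 3311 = -0.03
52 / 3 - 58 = -122 / 3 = -40.67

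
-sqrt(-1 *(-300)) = -17.32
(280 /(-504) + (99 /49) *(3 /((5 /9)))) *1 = 22832 /2205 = 10.35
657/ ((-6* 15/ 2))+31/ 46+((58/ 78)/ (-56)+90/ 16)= -8.31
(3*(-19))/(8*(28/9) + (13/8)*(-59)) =216/269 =0.80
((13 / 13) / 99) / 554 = 1 / 54846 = 0.00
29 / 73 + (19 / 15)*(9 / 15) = 2112 / 1825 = 1.16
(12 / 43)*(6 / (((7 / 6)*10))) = 216 / 1505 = 0.14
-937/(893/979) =-917323/893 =-1027.24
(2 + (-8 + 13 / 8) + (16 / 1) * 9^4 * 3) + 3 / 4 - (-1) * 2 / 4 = 2519399 / 8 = 314924.88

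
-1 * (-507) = 507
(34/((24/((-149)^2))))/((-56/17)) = -6416089/672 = -9547.75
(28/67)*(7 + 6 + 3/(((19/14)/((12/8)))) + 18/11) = 1568/209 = 7.50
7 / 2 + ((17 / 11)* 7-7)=161 / 22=7.32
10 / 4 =5 / 2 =2.50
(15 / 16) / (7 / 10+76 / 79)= 5925 / 10504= 0.56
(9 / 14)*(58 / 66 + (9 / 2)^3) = 59.15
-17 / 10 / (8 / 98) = -20.82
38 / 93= 0.41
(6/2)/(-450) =-1/150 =-0.01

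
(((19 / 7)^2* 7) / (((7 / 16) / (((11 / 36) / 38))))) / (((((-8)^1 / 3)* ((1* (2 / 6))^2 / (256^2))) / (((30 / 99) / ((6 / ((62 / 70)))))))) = -9650176 / 1029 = -9378.21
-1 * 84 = -84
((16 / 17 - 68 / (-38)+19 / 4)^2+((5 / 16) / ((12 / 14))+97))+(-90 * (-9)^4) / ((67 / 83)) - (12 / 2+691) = -491235312392125 / 671044128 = -732046.21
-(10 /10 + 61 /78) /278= -1 /156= -0.01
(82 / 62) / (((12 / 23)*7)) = 943 / 2604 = 0.36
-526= -526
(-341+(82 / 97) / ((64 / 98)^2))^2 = 283483996542289 / 2466512896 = 114933.11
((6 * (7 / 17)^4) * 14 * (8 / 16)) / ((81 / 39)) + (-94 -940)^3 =-830997679399474 / 751689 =-1105507303.42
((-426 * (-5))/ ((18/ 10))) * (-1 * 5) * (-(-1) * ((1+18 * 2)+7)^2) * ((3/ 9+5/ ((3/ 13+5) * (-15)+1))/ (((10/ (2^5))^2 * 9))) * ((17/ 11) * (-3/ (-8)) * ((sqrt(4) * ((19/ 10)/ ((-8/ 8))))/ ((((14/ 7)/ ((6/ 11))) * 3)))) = 1003606016/ 1431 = 701331.95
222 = 222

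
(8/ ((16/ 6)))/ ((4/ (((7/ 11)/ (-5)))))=-21/ 220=-0.10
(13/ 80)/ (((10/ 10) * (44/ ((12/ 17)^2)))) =117/ 63580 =0.00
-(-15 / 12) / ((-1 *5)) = -1 / 4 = -0.25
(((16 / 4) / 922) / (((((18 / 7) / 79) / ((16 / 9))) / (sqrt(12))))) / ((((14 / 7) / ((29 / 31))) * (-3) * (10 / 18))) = -256592 * sqrt(3) / 1929285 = -0.23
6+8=14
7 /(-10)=-7 /10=-0.70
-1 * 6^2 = -36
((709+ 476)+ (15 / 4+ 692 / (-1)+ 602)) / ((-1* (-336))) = 1465 / 448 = 3.27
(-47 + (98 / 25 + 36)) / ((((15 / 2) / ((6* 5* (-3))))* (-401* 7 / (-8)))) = 16992 / 70175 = 0.24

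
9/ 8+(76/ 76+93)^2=70697/ 8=8837.12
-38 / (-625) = 38 / 625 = 0.06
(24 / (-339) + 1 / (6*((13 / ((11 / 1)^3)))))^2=288.77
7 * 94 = 658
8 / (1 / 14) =112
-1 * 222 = -222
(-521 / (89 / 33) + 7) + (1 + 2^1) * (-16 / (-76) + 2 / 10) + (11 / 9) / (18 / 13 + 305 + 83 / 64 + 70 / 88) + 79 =-22759995407408 / 214829958195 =-105.94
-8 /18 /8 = -1 /18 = -0.06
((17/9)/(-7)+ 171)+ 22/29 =313310/1827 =171.49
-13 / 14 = -0.93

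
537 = 537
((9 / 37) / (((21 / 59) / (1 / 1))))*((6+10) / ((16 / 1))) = 177 / 259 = 0.68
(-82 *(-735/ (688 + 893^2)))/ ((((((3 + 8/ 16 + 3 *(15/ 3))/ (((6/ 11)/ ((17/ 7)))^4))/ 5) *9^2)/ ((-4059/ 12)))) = -711964688400/ 3282864134966119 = -0.00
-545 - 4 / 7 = -3819 / 7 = -545.57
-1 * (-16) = 16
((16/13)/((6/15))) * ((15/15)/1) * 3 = 9.23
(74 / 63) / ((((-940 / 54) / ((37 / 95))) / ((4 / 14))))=-0.01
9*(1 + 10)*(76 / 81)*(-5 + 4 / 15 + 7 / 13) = -683848 / 1755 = -389.66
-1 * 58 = -58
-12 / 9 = -4 / 3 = -1.33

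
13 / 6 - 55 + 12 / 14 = -2183 / 42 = -51.98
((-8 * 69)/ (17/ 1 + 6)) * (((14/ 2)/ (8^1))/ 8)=-21/ 8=-2.62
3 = 3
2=2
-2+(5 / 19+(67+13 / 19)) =1253 / 19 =65.95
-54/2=-27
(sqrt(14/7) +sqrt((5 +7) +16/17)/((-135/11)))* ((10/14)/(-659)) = -5* sqrt(2)/4613 +22* sqrt(935)/2117367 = -0.00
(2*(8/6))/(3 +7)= 4/15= 0.27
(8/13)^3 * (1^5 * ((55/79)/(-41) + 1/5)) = 116736/2736955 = 0.04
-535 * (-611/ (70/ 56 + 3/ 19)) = 232180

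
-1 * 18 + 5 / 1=-13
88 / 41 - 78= -3110 / 41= -75.85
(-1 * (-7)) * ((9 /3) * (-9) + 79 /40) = -7007 /40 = -175.18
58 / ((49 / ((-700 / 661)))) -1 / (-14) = -10939 / 9254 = -1.18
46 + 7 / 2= 99 / 2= 49.50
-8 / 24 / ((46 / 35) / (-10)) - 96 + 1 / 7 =-45074 / 483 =-93.32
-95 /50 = -19 /10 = -1.90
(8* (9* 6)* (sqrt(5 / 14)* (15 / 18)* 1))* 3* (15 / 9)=900* sqrt(70) / 7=1075.71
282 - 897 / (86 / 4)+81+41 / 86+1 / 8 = 110727 / 344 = 321.88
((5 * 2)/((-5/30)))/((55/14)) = -168/11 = -15.27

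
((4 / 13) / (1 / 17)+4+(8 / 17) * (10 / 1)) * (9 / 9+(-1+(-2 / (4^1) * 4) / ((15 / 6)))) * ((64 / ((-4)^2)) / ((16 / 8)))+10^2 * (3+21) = 525472 / 221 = 2377.70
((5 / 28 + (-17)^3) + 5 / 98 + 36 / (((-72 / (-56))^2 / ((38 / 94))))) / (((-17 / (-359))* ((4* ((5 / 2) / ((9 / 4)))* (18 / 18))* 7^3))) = -29192305067 / 429721376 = -67.93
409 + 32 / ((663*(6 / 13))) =62593 / 153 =409.10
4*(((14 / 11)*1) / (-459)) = -56 / 5049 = -0.01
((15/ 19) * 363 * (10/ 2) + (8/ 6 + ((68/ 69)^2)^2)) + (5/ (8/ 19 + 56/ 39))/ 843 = 238989840545990521/ 166523188410144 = 1435.17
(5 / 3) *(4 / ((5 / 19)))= 76 / 3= 25.33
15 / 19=0.79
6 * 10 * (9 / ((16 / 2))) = 135 / 2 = 67.50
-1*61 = -61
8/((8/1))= 1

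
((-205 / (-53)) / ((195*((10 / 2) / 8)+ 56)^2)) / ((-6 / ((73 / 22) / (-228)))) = 59860 / 201871246797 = 0.00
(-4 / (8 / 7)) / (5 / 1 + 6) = -7 / 22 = -0.32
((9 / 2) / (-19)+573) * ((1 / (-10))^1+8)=343887 / 76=4524.83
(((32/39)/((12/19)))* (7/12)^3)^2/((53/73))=3100404097/33849721152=0.09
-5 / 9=-0.56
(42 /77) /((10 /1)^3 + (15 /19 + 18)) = 114 /212927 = 0.00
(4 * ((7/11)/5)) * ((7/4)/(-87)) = -49/4785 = -0.01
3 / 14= 0.21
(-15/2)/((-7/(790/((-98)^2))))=5925/67228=0.09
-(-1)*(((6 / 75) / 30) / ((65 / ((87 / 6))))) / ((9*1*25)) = 29 / 10968750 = 0.00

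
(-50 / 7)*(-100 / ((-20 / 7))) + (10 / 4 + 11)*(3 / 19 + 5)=-3427 / 19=-180.37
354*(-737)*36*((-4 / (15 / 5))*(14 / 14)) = 12523104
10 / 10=1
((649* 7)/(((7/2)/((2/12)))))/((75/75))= 649/3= 216.33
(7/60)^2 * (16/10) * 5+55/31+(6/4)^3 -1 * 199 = -10810799/55800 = -193.74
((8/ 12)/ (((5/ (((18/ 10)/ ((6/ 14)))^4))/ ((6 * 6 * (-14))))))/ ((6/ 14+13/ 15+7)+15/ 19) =-6518225196/ 2831875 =-2301.73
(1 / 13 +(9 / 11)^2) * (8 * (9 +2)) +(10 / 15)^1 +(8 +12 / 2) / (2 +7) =67.90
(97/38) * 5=12.76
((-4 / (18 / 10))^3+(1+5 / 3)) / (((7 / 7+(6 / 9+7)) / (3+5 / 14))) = -71158 / 22113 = -3.22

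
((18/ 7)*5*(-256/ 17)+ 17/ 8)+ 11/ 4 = -179679/ 952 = -188.74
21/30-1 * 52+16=-353/10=-35.30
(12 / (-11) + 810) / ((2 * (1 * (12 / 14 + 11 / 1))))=31143 / 913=34.11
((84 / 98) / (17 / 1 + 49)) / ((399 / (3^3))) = 9 / 10241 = 0.00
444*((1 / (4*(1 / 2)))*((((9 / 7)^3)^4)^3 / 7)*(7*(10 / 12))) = 4167753915813747266190427356832938585 / 2651730845859653471779023381601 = 1571710.76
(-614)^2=376996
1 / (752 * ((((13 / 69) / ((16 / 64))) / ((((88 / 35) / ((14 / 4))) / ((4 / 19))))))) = 14421 / 2395120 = 0.01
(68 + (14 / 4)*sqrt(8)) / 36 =7*sqrt(2) / 36 + 17 / 9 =2.16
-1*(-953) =953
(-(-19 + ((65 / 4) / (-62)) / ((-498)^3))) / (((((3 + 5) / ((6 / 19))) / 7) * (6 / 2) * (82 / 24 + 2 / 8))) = 4073721639673 / 8535416769792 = 0.48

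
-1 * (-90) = 90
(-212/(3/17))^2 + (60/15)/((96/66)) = 1443204.53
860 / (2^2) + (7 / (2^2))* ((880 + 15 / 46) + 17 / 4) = 648787 / 368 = 1763.01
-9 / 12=-3 / 4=-0.75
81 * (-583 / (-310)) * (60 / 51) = 94446 / 527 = 179.21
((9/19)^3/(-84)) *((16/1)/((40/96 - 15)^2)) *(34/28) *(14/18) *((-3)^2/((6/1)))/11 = -198288/16174379375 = -0.00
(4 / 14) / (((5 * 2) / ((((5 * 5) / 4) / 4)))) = 0.04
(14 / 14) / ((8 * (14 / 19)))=19 / 112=0.17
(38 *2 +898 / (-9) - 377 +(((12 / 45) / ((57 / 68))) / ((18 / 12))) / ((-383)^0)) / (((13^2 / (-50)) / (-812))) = -8342902120 / 86697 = -96230.57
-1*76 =-76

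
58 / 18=29 / 9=3.22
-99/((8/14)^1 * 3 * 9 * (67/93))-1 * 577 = -157023/268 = -585.91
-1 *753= -753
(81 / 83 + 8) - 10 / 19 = 13325 / 1577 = 8.45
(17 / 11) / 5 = 17 / 55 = 0.31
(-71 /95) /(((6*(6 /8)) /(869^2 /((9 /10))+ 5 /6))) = -139354.09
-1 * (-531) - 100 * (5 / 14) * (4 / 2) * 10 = -1283 / 7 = -183.29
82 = 82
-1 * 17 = -17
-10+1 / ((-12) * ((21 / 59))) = -10.23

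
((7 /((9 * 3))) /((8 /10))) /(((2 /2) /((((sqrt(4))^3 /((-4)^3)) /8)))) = -35 /6912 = -0.01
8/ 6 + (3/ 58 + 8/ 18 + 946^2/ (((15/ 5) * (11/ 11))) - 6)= 155713207/ 522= 298301.16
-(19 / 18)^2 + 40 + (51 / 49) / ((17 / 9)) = 626099 / 15876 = 39.44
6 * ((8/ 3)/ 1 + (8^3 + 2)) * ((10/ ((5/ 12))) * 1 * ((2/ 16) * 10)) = 93000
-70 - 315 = -385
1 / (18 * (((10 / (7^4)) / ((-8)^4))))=2458624 / 45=54636.09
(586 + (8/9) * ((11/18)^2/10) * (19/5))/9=10682149/164025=65.13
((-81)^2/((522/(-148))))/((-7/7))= 53946/29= 1860.21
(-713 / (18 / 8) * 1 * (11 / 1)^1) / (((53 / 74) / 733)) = -1701680024 / 477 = -3567463.36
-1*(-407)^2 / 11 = -15059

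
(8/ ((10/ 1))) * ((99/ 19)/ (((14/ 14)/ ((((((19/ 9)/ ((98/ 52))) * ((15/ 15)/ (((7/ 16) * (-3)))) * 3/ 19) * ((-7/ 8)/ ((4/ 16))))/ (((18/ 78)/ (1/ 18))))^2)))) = 80427776/ 1496531295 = 0.05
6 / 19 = 0.32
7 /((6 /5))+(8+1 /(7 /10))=641 /42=15.26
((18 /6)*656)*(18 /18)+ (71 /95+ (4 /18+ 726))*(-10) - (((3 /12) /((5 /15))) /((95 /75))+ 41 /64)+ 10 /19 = -58029491 /10944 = -5302.40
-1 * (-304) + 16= 320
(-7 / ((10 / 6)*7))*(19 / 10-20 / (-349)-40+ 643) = -6333903 / 17450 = -362.97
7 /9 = 0.78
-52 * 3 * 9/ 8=-351/ 2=-175.50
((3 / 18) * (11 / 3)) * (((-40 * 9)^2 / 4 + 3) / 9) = 118811 / 54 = 2200.20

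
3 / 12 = 0.25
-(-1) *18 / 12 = 3 / 2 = 1.50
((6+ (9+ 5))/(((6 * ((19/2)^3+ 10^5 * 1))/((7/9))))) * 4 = 2240/21785193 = 0.00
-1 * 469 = -469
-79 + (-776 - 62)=-917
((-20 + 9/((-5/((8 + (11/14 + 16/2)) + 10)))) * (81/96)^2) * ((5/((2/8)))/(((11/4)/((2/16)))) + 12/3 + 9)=-106517835/157696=-675.46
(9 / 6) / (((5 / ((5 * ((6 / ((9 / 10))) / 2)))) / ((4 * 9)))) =180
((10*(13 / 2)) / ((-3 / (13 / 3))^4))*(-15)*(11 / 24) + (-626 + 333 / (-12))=-136419605 / 52488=-2599.06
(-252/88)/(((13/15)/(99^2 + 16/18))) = -9262785/286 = -32387.36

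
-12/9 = -4/3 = -1.33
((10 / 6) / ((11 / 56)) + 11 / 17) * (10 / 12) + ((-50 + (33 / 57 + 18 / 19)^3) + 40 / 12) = -35.50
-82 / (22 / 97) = -3977 / 11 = -361.55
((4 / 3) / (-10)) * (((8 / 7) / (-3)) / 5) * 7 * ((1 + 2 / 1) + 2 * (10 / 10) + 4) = 16 / 25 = 0.64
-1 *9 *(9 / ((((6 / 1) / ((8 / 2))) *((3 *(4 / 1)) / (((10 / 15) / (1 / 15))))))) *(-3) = 135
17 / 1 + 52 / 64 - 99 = -1299 / 16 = -81.19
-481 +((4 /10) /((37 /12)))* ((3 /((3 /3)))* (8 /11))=-978259 /2035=-480.72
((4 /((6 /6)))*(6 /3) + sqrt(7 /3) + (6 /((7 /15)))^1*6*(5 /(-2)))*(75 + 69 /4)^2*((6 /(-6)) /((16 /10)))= 440480835 /448 - 226935*sqrt(21) /128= 975091.57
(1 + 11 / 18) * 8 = 116 / 9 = 12.89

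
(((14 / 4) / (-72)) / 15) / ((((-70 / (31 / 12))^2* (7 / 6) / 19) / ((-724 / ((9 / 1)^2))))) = 3304879 / 5143824000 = 0.00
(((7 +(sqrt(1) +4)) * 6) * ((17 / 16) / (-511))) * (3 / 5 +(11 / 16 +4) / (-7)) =0.01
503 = 503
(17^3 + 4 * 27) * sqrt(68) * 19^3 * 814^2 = 45638338970488 * sqrt(17) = 188171692153064.78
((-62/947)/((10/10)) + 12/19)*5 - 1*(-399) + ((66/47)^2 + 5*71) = 30159770776/39746537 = 758.80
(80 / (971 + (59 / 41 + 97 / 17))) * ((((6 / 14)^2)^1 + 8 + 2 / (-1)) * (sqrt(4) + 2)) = 67581120 / 33406583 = 2.02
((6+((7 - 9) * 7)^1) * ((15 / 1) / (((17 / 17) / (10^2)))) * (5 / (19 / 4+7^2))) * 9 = -432000 / 43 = -10046.51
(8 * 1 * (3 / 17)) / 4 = 6 / 17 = 0.35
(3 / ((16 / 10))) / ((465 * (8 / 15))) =0.01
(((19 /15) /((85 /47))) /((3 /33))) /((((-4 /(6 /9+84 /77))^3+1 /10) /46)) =-22040729524 /726895605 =-30.32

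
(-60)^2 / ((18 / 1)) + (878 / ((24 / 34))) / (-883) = 1052137 / 5298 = 198.59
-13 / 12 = -1.08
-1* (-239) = 239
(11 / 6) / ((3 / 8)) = 44 / 9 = 4.89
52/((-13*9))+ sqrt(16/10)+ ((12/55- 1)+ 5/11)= -382/495+ 2*sqrt(10)/5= 0.49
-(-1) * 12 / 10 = 6 / 5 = 1.20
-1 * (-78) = 78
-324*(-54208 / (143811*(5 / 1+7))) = 162624 / 15979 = 10.18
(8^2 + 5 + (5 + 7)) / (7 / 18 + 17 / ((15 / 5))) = 1458 / 109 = 13.38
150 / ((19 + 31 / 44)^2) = 96800 / 250563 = 0.39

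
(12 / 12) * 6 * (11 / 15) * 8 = 176 / 5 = 35.20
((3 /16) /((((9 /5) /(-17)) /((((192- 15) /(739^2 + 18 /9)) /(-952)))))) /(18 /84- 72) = -59 /7025326272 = -0.00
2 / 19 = 0.11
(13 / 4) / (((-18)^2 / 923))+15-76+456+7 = 532991 / 1296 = 411.26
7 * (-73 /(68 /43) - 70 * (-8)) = 244587 /68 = 3596.87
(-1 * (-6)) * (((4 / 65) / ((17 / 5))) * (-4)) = -96 / 221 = -0.43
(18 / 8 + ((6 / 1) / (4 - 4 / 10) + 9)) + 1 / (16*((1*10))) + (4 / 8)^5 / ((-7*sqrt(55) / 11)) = 12.92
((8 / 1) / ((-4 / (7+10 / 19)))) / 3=-286 / 57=-5.02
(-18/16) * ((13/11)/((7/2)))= -117/308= -0.38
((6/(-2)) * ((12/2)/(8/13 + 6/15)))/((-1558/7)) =1365/17138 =0.08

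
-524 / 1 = -524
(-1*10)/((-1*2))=5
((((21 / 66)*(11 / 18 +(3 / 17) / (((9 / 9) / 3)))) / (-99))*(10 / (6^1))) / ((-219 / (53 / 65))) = 129479 / 5692303188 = 0.00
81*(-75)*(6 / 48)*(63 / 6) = -127575 / 16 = -7973.44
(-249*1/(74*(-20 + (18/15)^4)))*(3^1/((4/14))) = 3268125/1658192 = 1.97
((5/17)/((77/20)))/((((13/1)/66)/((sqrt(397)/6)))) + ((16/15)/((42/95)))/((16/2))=19/63 + 100*sqrt(397)/1547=1.59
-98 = -98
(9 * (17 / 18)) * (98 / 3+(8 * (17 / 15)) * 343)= 400673 / 15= 26711.53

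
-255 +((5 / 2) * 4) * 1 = -245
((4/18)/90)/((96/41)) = 41/38880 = 0.00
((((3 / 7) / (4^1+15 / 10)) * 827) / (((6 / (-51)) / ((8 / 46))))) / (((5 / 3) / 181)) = -91608444 / 8855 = -10345.39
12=12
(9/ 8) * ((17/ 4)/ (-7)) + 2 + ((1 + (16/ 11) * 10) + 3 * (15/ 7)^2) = 528443/ 17248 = 30.64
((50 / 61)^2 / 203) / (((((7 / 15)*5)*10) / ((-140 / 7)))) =-15000 / 5287541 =-0.00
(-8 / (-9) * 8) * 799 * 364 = 18613504 / 9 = 2068167.11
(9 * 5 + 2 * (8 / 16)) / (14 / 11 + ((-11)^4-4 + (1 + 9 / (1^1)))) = 506 / 161131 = 0.00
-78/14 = -39/7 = -5.57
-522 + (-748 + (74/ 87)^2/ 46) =-221087752/ 174087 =-1269.98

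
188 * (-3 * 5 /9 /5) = -188 /3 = -62.67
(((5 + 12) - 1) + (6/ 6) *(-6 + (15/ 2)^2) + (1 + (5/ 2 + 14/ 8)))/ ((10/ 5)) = 143/ 4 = 35.75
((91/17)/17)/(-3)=-91/867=-0.10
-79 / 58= -1.36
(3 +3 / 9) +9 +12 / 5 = 14.73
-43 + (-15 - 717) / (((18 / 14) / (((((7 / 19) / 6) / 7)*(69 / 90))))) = -120116 / 2565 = -46.83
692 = 692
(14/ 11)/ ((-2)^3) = -7/ 44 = -0.16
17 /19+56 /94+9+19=26335 /893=29.49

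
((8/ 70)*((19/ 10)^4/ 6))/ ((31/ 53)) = 6907013/ 16275000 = 0.42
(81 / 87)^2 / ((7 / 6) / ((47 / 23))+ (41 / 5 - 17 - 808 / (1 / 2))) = -1027890 / 1926027083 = -0.00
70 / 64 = 35 / 32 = 1.09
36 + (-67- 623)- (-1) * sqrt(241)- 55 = -709 + sqrt(241) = -693.48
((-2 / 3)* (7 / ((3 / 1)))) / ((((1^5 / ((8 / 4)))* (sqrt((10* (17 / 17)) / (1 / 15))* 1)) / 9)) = -14* sqrt(6) / 15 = -2.29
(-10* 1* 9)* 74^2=-492840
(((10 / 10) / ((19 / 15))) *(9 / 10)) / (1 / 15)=405 / 38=10.66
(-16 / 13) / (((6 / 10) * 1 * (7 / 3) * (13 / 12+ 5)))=-960 / 6643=-0.14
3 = 3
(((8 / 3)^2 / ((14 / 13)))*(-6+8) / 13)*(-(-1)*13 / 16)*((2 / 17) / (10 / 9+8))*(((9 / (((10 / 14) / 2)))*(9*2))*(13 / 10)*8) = 50.28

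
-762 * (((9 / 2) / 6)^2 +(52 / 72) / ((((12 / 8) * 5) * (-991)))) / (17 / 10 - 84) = 152889839 / 29361348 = 5.21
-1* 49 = -49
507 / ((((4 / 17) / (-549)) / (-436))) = 515769579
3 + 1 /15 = 3.07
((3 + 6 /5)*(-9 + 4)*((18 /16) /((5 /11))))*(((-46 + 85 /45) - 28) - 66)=287133 /40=7178.32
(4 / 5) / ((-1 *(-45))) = 0.02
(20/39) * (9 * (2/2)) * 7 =420/13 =32.31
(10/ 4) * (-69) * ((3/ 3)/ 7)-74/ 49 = -26.15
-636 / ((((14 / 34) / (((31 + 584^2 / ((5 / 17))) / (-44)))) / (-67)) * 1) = -150006139401 / 55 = -2727384352.75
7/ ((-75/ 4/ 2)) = -56/ 75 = -0.75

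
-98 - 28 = -126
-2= -2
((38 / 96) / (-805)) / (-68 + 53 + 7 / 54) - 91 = -470589949 / 5171320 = -91.00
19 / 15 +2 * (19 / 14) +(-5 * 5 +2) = -1997 / 105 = -19.02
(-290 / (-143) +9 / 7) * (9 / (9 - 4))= 29853 / 5005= 5.96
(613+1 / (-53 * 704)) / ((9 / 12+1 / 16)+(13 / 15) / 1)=343083825 / 939796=365.06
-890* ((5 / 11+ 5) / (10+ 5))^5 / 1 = -911360 / 161051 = -5.66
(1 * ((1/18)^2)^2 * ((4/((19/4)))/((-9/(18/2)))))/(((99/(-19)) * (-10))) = -1/6495390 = -0.00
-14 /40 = -7 /20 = -0.35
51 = 51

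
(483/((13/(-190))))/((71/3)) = -275310/923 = -298.28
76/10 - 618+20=-2952/5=-590.40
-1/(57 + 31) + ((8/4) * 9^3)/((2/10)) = 641519/88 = 7289.99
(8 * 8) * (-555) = -35520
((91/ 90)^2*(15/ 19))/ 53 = 8281/ 543780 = 0.02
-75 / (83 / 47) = -3525 / 83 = -42.47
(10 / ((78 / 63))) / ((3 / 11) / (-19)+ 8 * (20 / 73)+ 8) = 533995 / 672867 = 0.79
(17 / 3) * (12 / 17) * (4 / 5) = 16 / 5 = 3.20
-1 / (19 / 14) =-14 / 19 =-0.74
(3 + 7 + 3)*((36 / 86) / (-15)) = -78 / 215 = -0.36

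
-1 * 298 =-298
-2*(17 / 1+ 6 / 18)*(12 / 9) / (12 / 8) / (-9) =832 / 243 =3.42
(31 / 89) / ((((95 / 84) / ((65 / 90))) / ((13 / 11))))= 73346 / 279015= 0.26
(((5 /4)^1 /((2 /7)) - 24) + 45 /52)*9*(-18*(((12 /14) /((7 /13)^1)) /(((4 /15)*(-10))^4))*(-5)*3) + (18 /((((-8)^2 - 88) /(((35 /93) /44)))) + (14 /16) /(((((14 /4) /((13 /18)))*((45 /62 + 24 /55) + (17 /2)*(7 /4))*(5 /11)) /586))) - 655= -559303278827589341 /269479056236544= -2075.50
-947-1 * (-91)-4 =-860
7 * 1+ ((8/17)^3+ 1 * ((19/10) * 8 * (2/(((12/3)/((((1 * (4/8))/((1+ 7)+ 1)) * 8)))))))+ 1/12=9343339/884340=10.57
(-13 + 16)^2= 9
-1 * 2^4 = -16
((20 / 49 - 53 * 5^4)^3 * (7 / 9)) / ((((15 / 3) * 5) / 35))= -95022692695930725 / 2401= -39576298498929.91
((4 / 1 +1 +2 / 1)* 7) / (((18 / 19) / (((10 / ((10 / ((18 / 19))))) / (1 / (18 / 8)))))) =441 / 4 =110.25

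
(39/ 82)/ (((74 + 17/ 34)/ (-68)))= -2652/ 6109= -0.43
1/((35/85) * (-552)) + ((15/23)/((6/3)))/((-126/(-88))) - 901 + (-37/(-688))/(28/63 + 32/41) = -135291327673/150201408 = -900.73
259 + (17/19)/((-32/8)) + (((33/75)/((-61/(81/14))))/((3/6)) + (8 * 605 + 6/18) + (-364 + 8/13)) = 149839014151/31640700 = 4735.64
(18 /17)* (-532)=-9576 /17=-563.29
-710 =-710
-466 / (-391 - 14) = 466 / 405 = 1.15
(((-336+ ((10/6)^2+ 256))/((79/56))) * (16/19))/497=-88960/959139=-0.09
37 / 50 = 0.74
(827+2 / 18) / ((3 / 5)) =37220 / 27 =1378.52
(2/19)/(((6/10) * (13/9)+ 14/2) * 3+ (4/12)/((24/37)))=720/164939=0.00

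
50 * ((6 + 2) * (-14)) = -5600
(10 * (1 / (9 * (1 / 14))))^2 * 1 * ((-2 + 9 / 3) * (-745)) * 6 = -29204000 / 27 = -1081629.63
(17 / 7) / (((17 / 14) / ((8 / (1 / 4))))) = 64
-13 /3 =-4.33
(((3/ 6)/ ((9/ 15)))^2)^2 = 625/ 1296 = 0.48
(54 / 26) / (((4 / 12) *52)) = 81 / 676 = 0.12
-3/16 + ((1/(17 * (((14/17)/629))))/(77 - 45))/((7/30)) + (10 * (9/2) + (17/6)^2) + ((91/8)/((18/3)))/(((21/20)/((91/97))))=9209621/152096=60.55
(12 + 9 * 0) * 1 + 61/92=12.66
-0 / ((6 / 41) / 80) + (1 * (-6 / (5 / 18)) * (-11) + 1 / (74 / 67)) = 88247 / 370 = 238.51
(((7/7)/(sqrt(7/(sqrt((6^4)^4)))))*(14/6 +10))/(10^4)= 999*sqrt(7)/4375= 0.60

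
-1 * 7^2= -49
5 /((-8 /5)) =-3.12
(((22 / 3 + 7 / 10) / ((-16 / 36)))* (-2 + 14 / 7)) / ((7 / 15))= 0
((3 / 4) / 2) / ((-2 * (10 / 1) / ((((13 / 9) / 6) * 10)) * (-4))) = 13 / 1152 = 0.01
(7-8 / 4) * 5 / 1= 25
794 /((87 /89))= 70666 /87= 812.25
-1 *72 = -72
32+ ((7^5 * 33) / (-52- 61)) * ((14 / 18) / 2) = -1272443 / 678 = -1876.76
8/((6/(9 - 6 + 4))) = 9.33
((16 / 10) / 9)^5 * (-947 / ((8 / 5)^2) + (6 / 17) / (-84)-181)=-2148276736 / 21958846875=-0.10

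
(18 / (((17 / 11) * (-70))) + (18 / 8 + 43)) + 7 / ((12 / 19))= 56.17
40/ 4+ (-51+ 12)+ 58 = 29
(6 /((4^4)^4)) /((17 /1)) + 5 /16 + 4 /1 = 4.31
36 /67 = 0.54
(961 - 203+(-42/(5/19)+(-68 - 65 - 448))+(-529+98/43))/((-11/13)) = 1423552/2365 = 601.92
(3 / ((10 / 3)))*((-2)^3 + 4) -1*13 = -83 / 5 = -16.60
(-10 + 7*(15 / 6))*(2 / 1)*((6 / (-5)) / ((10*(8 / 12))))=-27 / 10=-2.70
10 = 10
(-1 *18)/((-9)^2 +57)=-3/23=-0.13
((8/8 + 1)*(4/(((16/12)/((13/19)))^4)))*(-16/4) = -2313441/1042568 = -2.22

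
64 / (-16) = -4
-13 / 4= -3.25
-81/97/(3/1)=-27/97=-0.28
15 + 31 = 46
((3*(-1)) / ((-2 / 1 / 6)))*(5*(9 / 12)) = 33.75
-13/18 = -0.72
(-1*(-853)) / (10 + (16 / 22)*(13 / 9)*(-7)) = 84447 / 262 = 322.32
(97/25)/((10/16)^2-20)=-6208/31375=-0.20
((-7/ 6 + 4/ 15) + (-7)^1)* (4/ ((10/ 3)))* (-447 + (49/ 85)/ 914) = 8230389297/ 1942250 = 4237.55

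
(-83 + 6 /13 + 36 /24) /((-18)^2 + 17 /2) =-0.24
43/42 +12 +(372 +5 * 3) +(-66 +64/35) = 70529/210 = 335.85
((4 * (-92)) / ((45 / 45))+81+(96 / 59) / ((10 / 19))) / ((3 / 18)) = -502518 / 295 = -1703.45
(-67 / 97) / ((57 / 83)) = -5561 / 5529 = -1.01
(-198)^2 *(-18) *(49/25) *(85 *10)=-1175649552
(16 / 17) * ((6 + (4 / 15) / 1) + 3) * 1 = 2224 / 255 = 8.72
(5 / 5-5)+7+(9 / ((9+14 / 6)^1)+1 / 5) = 679 / 170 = 3.99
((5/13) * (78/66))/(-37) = -5/407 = -0.01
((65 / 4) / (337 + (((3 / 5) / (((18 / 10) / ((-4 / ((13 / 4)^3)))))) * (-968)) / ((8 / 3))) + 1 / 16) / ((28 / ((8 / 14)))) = 268517 / 120950032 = 0.00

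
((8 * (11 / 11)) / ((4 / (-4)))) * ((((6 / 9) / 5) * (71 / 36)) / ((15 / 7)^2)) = -13916 / 30375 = -0.46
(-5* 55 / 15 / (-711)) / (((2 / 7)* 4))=385 / 17064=0.02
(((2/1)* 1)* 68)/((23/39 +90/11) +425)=7293/23261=0.31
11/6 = 1.83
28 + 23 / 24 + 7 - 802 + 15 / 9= -6115 / 8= -764.38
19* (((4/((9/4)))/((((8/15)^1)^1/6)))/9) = 380/9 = 42.22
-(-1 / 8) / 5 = 1 / 40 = 0.02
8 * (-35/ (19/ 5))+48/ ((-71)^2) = -7056488/ 95779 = -73.67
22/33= 2/3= 0.67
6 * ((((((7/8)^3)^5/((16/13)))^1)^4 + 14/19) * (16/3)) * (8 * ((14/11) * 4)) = 9844425299530805160625134428865669219530940629747296972487541/10249330177311064684700624917581267820042127249163931353088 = 960.49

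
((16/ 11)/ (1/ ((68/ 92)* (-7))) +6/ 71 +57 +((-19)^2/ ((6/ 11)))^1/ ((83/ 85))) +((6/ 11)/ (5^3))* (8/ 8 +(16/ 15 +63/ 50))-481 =6886818806891/ 27954918750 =246.35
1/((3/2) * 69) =2/207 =0.01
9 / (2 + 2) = 9 / 4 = 2.25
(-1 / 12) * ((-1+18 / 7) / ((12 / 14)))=-0.15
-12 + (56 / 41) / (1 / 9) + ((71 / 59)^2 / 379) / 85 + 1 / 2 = 7289540337 / 9195514030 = 0.79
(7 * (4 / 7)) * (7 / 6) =14 / 3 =4.67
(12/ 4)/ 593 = 3/ 593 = 0.01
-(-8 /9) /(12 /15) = 1.11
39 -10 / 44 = 853 / 22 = 38.77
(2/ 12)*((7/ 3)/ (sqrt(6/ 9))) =7*sqrt(6)/ 36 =0.48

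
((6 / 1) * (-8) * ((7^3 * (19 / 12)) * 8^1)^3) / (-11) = 35428529972864 / 99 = 357863939119.84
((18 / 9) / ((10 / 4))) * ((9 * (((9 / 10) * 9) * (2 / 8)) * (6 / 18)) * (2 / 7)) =243 / 175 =1.39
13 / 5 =2.60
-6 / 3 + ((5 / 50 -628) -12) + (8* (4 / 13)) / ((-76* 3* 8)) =-4756489 / 7410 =-641.90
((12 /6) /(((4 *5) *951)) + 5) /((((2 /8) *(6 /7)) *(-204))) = -332857 /2910060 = -0.11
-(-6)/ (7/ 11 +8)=66/ 95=0.69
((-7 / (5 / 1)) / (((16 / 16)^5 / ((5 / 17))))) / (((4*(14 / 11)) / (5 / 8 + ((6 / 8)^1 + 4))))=-473 / 1088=-0.43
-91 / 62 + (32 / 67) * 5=3823 / 4154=0.92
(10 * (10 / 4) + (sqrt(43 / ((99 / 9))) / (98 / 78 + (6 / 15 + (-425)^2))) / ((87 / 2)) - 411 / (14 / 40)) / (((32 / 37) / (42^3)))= -393810795 / 4 + 22272705 * sqrt(473) / 22471762324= -98452698.73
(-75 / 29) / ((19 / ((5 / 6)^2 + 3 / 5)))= -1165 / 6612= -0.18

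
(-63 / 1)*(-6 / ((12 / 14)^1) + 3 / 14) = 855 / 2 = 427.50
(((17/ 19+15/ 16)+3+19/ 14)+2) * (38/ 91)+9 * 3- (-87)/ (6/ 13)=1115615/ 5096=218.92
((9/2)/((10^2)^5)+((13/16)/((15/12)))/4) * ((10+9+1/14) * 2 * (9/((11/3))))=23429250064881/1540000000000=15.21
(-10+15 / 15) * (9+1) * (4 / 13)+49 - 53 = -412 / 13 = -31.69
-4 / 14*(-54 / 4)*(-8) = -216 / 7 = -30.86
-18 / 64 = -9 / 32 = -0.28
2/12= 1/6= 0.17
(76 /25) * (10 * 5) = 152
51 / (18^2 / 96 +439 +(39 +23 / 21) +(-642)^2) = 8568 / 69324607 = 0.00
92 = 92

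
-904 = -904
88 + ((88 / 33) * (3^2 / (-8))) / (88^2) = 681469 / 7744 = 88.00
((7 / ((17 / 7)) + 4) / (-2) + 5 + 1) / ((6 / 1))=29 / 68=0.43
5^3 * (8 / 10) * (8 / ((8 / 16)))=1600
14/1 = 14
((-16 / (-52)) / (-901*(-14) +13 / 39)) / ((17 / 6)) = 72 / 8363303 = 0.00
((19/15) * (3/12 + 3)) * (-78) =-3211/10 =-321.10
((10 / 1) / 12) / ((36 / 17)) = 85 / 216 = 0.39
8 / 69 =0.12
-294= -294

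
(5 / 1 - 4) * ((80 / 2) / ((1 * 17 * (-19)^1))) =-40 / 323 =-0.12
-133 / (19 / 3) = -21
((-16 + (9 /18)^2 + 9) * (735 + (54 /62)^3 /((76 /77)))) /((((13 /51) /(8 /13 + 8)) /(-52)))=64220448651156 /7358377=8727529.00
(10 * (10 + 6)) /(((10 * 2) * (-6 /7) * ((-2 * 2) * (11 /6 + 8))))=14 /59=0.24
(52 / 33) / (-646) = -26 / 10659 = -0.00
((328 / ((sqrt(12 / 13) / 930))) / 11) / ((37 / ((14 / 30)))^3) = 3487624 * sqrt(39) / 376098525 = 0.06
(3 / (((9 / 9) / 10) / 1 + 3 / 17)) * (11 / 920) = 561 / 4324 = 0.13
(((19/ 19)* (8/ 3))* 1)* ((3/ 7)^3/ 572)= 18/ 49049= 0.00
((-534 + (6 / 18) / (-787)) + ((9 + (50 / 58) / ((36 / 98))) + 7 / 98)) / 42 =-375697184 / 30194829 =-12.44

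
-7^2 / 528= -49 / 528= -0.09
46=46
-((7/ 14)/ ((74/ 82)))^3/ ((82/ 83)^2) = -282449/ 1620896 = -0.17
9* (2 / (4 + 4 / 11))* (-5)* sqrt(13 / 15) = -11* sqrt(195) / 8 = -19.20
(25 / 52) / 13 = 25 / 676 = 0.04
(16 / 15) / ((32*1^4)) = 1 / 30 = 0.03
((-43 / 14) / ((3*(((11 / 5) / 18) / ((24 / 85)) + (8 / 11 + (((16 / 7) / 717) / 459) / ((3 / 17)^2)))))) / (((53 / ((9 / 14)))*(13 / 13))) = -0.01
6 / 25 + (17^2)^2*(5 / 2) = 10440137 / 50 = 208802.74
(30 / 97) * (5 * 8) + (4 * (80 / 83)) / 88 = 1099480 / 88561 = 12.41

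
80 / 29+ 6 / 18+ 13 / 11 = 4090 / 957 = 4.27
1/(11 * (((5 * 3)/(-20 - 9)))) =-29/165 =-0.18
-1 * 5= -5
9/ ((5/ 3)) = 27/ 5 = 5.40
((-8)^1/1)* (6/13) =-48/13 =-3.69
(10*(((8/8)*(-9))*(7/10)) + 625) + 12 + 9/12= 2299/4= 574.75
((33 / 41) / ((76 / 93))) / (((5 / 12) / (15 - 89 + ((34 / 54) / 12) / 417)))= -681861895 / 3898116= -174.92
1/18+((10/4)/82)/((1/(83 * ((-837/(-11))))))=3127097/16236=192.60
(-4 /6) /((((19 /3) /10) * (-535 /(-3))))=-12 /2033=-0.01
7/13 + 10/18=128/117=1.09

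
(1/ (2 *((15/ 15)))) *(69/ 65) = 69/ 130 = 0.53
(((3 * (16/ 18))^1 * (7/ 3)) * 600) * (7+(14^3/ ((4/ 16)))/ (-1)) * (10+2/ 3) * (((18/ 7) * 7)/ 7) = -1123225600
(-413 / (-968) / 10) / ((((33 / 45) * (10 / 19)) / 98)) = 1153509 / 106480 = 10.83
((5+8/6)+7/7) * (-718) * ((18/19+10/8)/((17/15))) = -3297415/323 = -10208.72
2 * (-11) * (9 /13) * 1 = -198 /13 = -15.23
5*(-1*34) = -170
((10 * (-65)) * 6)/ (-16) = 975/ 4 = 243.75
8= 8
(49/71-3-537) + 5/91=-3484126/6461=-539.25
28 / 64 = 7 / 16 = 0.44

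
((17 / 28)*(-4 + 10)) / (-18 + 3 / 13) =-221 / 1078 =-0.21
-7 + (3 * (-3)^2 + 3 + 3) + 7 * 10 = 96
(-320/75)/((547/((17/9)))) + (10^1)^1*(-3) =-30.01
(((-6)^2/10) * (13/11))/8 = 117/220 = 0.53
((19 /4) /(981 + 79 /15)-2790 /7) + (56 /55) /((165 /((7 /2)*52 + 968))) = -58863891703 /150366216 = -391.47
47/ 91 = 0.52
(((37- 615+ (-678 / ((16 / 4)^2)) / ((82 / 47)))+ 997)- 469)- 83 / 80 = -75.33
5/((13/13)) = 5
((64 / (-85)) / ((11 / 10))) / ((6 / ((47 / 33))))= -0.16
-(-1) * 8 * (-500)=-4000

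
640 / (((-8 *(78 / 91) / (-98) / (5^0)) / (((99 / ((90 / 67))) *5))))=10111640 / 3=3370546.67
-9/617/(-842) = 9/519514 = 0.00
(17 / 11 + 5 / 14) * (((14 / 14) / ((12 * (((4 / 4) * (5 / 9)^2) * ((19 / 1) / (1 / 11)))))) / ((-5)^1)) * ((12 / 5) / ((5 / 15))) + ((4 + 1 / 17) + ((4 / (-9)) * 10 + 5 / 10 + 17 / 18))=360882117 / 341976250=1.06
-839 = -839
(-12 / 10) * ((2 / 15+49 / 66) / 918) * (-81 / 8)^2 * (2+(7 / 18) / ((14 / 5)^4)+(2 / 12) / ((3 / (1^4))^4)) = -91063883 / 386355200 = -0.24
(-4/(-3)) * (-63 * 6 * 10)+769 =-4271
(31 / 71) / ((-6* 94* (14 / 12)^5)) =-20088 / 56084959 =-0.00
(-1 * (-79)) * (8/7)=632/7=90.29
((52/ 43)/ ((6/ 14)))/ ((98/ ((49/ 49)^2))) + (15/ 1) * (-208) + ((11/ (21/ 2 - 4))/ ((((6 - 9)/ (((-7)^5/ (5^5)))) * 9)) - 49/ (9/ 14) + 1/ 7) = -1055094763421/ 330159375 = -3195.71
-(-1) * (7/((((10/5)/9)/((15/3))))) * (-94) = -14805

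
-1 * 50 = -50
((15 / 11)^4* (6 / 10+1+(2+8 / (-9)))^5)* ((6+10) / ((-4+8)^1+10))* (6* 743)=321297946441216 / 124521705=2580256.56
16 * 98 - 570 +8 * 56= 1446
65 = 65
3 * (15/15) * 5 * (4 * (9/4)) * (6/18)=45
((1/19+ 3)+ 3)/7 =115/133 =0.86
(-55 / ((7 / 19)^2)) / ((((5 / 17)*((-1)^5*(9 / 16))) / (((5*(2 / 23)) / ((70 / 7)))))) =1080112 / 10143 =106.49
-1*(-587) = 587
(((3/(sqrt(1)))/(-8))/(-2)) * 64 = 12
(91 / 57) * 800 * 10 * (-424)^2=130876928000 / 57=2296086456.14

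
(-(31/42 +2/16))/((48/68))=-2465/2016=-1.22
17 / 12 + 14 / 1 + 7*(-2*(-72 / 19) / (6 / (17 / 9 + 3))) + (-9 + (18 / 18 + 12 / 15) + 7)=22209 / 380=58.44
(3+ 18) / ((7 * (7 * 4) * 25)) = 0.00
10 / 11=0.91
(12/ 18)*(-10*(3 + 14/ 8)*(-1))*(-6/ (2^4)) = -95/ 8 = -11.88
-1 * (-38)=38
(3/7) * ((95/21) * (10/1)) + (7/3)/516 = 1470943/75852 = 19.39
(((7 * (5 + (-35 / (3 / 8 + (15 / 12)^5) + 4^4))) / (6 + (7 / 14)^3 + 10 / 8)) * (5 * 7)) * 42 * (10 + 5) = 1086635113200 / 207031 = 5248658.96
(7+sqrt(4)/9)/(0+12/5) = 325/108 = 3.01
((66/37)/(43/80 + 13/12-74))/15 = -0.00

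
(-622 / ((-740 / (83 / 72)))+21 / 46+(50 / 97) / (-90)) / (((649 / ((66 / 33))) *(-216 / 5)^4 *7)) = 3515885125 / 19591616791635001344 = 0.00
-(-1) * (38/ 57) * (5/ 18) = 5/ 27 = 0.19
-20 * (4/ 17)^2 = -320/ 289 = -1.11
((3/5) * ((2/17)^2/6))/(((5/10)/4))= 0.01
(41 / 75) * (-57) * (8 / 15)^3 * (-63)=2791936 / 9375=297.81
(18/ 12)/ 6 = 0.25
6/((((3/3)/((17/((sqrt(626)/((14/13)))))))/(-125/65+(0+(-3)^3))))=-268464 * sqrt(626)/52897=-126.98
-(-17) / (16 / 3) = 51 / 16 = 3.19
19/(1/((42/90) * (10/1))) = 88.67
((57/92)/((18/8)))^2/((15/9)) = 361/7935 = 0.05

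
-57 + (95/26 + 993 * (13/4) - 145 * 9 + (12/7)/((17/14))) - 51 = 1608275/884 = 1819.32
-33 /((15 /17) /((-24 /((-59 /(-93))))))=417384 /295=1414.86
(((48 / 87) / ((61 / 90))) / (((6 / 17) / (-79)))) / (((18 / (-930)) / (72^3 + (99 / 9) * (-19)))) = 6212293074800 / 1769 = 3511754140.64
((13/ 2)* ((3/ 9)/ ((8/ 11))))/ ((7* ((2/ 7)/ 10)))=715/ 48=14.90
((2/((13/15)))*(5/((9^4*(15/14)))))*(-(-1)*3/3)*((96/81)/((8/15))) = 2800/767637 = 0.00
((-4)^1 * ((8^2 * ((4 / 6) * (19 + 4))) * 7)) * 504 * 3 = -41545728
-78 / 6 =-13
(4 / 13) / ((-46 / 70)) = -140 / 299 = -0.47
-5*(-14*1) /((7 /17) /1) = 170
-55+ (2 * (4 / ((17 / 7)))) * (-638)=-36663 / 17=-2156.65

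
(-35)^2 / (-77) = -15.91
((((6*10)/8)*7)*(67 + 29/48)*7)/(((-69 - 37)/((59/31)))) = -46906475/105152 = -446.08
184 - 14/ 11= 182.73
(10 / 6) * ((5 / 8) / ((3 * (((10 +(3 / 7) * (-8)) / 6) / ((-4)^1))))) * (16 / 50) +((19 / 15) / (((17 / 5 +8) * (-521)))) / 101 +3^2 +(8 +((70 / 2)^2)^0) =17.59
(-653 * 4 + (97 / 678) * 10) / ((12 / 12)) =-884983 / 339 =-2610.57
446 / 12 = 223 / 6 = 37.17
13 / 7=1.86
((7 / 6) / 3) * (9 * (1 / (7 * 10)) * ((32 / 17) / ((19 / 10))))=16 / 323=0.05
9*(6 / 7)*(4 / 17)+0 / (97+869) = 216 / 119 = 1.82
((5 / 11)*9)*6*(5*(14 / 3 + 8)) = 17100 / 11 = 1554.55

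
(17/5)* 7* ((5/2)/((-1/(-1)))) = 119/2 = 59.50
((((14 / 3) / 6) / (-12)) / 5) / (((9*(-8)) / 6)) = 7 / 6480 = 0.00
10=10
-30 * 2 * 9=-540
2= 2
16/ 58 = 8/ 29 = 0.28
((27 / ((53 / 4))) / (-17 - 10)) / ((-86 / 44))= 88 / 2279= 0.04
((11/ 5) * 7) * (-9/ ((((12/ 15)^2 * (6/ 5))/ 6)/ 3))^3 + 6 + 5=-592027689319/ 4096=-144538010.09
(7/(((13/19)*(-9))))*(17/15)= -2261/1755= -1.29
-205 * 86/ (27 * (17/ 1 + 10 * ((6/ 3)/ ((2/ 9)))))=-17630/ 2889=-6.10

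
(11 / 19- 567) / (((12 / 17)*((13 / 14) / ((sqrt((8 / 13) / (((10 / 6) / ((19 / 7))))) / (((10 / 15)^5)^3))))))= -437531655213*sqrt(51870) / 263045120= -378823.89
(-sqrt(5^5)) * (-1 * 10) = 250 * sqrt(5) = 559.02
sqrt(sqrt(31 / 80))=31^(1 / 4) * 5^(3 / 4) / 10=0.79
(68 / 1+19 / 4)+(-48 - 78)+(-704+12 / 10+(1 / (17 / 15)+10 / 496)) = -755.15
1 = 1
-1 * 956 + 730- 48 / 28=-1594 / 7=-227.71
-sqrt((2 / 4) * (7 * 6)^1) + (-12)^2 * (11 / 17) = 1584 / 17 - sqrt(21) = 88.59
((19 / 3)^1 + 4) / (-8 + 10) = 31 / 6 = 5.17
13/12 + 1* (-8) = -83/12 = -6.92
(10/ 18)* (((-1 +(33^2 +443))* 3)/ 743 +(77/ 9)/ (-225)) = 3.41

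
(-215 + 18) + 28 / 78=-7669 / 39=-196.64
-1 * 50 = -50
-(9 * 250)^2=-5062500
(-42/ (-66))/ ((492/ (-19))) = -133/ 5412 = -0.02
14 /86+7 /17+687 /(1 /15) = 7533375 /731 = 10305.57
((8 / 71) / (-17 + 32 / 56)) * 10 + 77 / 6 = 125069 / 9798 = 12.76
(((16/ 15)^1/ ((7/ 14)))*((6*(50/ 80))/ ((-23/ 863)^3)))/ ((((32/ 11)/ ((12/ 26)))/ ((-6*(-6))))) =-381784974318/ 158171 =-2413748.25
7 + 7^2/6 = 91/6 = 15.17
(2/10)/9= 1/45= 0.02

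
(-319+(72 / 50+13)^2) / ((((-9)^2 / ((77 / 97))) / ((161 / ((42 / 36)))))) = -81529756 / 545625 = -149.42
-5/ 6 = -0.83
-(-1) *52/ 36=1.44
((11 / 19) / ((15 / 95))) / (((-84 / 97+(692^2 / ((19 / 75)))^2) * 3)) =385187 / 1126059005941647084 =0.00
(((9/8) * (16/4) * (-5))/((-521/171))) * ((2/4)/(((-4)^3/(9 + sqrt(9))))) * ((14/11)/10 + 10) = -2571669/366784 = -7.01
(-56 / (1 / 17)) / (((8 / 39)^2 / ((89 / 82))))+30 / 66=-177194741 / 7216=-24555.81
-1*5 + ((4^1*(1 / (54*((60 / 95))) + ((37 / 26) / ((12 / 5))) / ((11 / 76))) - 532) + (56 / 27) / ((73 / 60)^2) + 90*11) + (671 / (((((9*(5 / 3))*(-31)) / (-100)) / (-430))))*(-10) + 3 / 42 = 8317523809165936 / 13394500119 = 620965.60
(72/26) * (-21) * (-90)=68040/13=5233.85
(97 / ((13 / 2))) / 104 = 97 / 676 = 0.14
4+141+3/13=1888/13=145.23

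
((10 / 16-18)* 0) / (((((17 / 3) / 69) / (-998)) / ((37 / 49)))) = 0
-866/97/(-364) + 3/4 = 27347/35308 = 0.77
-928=-928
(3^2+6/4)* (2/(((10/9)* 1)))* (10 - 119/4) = -14931/40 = -373.28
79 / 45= 1.76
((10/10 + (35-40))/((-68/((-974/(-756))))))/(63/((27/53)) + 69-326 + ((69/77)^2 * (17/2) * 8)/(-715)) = -0.00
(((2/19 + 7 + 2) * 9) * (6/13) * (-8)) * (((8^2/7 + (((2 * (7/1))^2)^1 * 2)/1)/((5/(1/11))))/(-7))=16142976/51205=315.26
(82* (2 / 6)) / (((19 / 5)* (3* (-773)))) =-410 / 132183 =-0.00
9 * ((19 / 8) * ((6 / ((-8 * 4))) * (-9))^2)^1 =124659 / 2048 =60.87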